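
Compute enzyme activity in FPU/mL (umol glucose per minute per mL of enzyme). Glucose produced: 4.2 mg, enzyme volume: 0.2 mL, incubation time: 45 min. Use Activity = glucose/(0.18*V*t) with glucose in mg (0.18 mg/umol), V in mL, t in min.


Activity = glucose_mg / (0.18 mg/umol * V_mL * t_min)
= 4.2 / (0.18 * 0.2 * 45)
= 2.5926 FPU/mL

2.5926 FPU/mL


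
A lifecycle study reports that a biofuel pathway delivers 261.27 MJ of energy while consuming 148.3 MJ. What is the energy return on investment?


EROI = E_out / E_in
= 261.27 / 148.3
= 1.7618

1.7618


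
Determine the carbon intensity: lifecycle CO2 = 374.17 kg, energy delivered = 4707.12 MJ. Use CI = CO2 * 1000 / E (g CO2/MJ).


CI = CO2 * 1000 / E
= 374.17 * 1000 / 4707.12
= 79.4902 g CO2/MJ

79.4902 g CO2/MJ


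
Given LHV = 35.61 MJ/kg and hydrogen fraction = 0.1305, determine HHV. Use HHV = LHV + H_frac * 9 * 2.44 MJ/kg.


HHV = LHV + H_frac * 9 * 2.44
= 35.61 + 0.1305 * 9 * 2.44
= 38.4758 MJ/kg

38.4758 MJ/kg


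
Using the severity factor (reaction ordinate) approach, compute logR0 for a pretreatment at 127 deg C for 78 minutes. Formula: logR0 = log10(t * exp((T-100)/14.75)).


logR0 = log10(t * exp((T - 100) / 14.75))
= log10(78 * exp((127 - 100) / 14.75))
= 2.6871

2.6871


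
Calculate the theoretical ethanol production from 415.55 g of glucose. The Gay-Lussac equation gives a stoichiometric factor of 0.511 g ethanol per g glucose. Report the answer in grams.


Theoretical ethanol yield: m_EtOH = 0.511 * m_glucose
m_EtOH = 0.511 * 415.55 = 212.3461 g

212.3461 g


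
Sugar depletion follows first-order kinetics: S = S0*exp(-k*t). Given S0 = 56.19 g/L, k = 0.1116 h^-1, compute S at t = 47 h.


S = S0 * exp(-k * t)
S = 56.19 * exp(-0.1116 * 47)
S = 0.2963 g/L

0.2963 g/L


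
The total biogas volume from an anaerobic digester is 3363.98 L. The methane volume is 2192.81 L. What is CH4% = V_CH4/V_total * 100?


CH4% = V_CH4 / V_total * 100
= 2192.81 / 3363.98 * 100
= 65.1850%

65.1850%


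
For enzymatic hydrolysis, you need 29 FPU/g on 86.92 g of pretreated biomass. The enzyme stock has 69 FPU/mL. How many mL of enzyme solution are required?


V = dosage * m_sub / activity
V = 29 * 86.92 / 69
V = 36.5316 mL

36.5316 mL


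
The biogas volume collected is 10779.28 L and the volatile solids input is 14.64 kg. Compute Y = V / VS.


Y = V / VS
= 10779.28 / 14.64
= 736.2896 L/kg VS

736.2896 L/kg VS


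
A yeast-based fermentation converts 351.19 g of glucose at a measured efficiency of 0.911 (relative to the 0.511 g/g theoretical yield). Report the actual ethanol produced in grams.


Actual ethanol: m = 0.511 * 351.19 * 0.911
m = 163.4863 g

163.4863 g


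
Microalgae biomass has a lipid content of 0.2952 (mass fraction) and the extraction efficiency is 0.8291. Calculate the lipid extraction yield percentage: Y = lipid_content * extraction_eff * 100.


Y = lipid_content * extraction_eff * 100
= 0.2952 * 0.8291 * 100
= 24.4750%

24.4750%


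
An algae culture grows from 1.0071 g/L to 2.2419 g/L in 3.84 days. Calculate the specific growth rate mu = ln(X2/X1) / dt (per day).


mu = ln(X2/X1) / dt
= ln(2.2419/1.0071) / 3.84
= 0.2084 per day

0.2084 per day


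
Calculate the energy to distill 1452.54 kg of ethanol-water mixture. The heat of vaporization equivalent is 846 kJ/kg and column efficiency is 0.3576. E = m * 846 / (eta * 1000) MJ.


E = m * 846 / (eta * 1000)
= 1452.54 * 846 / (0.3576 * 1000)
= 3436.3782 MJ

3436.3782 MJ


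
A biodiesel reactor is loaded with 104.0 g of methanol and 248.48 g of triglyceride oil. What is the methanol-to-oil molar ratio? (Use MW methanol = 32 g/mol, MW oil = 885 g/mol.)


Molar ratio = n_MeOH / n_oil = (MeOH/32) / (oil/885) = (MeOH * 885) / (32 * oil)
= (104.0 * 885) / (32 * 248.48)
= 11.5754

11.5754


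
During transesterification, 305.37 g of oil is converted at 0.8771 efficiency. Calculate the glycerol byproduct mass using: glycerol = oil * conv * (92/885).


glycerol = oil * conv * (92/885)
= 305.37 * 0.8771 * 92 / 885
= 27.8433 g

27.8433 g


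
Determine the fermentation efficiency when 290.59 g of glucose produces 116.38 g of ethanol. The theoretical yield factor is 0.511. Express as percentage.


Fermentation efficiency = (actual / (0.511 * glucose)) * 100
= (116.38 / (0.511 * 290.59)) * 100
= 78.3749%

78.3749%


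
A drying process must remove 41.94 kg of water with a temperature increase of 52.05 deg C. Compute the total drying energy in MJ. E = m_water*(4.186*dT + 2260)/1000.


E = m_water * (4.186 * dT + 2260) / 1000
= 41.94 * (4.186 * 52.05 + 2260) / 1000
= 103.9223 MJ

103.9223 MJ


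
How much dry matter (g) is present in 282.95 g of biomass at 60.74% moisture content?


Wd = Ww * (1 - MC/100)
= 282.95 * (1 - 60.74/100)
= 111.0862 g

111.0862 g


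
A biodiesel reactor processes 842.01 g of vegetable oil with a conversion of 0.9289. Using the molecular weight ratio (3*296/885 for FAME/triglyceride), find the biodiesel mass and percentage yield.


m_FAME = oil * conv * (3 * 296 / 885) = oil * conv * (888/885)
= 842.01 * 0.9289 * 888 / 885
= 784.7944 g
Y = m_FAME / oil * 100 = conv * (888/885) * 100
= 0.9289 * 888 / 885 * 100
= 93.20%

784.7944 g FAME; Y = 93.20%


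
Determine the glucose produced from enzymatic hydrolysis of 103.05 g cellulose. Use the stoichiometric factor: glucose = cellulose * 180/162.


glucose = cellulose * 180/162
= 103.05 * 180/162
= 114.5000 g

114.5000 g


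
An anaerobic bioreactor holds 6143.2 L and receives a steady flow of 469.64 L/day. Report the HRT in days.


HRT = V / Q
= 6143.2 / 469.64
= 13.0807 days

13.0807 days


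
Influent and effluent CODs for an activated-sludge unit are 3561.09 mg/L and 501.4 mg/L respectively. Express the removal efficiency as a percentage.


eta = (COD_in - COD_out) / COD_in * 100
= (3561.09 - 501.4) / 3561.09 * 100
= 85.9200%

85.9200%


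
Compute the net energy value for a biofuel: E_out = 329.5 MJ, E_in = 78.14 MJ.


NEV = E_out - E_in
= 329.5 - 78.14
= 251.3600 MJ

251.3600 MJ


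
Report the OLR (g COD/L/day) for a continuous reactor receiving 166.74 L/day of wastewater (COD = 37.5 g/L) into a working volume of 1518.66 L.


OLR = Q * S / V
= 166.74 * 37.5 / 1518.66
= 4.1173 g/L/day

4.1173 g/L/day


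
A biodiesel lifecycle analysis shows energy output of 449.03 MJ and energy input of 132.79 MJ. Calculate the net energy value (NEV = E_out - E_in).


NEV = E_out - E_in
= 449.03 - 132.79
= 316.2400 MJ

316.2400 MJ


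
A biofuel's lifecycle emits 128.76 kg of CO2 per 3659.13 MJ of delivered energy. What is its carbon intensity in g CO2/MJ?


CI = CO2 * 1000 / E
= 128.76 * 1000 / 3659.13
= 35.1887 g CO2/MJ

35.1887 g CO2/MJ


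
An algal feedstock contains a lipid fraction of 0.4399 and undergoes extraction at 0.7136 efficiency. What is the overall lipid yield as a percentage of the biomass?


Y = lipid_content * extraction_eff * 100
= 0.4399 * 0.7136 * 100
= 31.3913%

31.3913%


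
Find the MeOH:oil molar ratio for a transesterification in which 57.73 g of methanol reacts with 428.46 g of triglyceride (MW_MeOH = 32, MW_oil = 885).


Molar ratio = n_MeOH / n_oil = (MeOH/32) / (oil/885) = (MeOH * 885) / (32 * oil)
= (57.73 * 885) / (32 * 428.46)
= 3.7264

3.7264


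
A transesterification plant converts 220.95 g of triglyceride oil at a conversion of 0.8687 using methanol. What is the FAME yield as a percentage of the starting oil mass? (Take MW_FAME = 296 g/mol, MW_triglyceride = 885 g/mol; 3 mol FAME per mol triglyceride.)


m_FAME = oil * conv * (3 * 296 / 885) = oil * conv * (888/885)
= 220.95 * 0.8687 * 888 / 885
= 192.5899 g
Y = m_FAME / oil * 100 = conv * (888/885) * 100
= 0.8687 * 888 / 885 * 100
= 87.16%

87.16%


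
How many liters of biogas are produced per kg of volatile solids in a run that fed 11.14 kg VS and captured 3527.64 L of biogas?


Y = V / VS
= 3527.64 / 11.14
= 316.6643 L/kg VS

316.6643 L/kg VS


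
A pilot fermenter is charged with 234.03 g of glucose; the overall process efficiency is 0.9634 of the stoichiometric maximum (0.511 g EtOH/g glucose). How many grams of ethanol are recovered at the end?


Actual ethanol: m = 0.511 * 234.03 * 0.9634
m = 115.2124 g

115.2124 g


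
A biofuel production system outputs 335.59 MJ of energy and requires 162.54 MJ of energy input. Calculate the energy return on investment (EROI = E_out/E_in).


EROI = E_out / E_in
= 335.59 / 162.54
= 2.0647

2.0647


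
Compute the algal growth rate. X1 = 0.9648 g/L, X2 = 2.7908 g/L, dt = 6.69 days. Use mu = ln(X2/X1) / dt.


mu = ln(X2/X1) / dt
= ln(2.7908/0.9648) / 6.69
= 0.1588 per day

0.1588 per day


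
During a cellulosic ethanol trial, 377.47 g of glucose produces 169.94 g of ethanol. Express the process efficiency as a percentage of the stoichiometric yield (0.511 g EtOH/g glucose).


Fermentation efficiency = (actual / (0.511 * glucose)) * 100
= (169.94 / (0.511 * 377.47)) * 100
= 88.1033%

88.1033%


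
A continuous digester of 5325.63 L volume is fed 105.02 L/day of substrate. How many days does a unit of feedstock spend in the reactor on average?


HRT = V / Q
= 5325.63 / 105.02
= 50.7106 days

50.7106 days


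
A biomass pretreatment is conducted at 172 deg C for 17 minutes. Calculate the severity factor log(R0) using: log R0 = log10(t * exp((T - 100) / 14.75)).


logR0 = log10(t * exp((T - 100) / 14.75))
= log10(17 * exp((172 - 100) / 14.75))
= 3.3504

3.3504


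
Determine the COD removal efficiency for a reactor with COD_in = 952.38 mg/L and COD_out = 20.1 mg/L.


eta = (COD_in - COD_out) / COD_in * 100
= (952.38 - 20.1) / 952.38 * 100
= 97.8895%

97.8895%


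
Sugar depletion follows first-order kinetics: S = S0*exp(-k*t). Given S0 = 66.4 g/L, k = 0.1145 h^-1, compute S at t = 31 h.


S = S0 * exp(-k * t)
S = 66.4 * exp(-0.1145 * 31)
S = 1.9083 g/L

1.9083 g/L


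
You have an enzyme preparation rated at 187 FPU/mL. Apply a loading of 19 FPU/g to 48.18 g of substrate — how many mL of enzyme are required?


V = dosage * m_sub / activity
V = 19 * 48.18 / 187
V = 4.8953 mL

4.8953 mL


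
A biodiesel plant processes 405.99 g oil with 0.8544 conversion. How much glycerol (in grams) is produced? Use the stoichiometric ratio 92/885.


glycerol = oil * conv * (92/885)
= 405.99 * 0.8544 * 92 / 885
= 36.0596 g

36.0596 g


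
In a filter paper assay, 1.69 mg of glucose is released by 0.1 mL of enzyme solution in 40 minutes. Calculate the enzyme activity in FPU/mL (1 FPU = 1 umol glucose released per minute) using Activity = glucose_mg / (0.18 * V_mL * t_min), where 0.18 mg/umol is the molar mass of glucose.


Activity = glucose_mg / (0.18 mg/umol * V_mL * t_min)
= 1.69 / (0.18 * 0.1 * 40)
= 2.3472 FPU/mL

2.3472 FPU/mL


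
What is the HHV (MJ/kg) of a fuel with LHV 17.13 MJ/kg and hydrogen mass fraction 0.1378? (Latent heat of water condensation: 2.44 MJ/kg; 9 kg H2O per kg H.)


HHV = LHV + H_frac * 9 * 2.44
= 17.13 + 0.1378 * 9 * 2.44
= 20.1561 MJ/kg

20.1561 MJ/kg


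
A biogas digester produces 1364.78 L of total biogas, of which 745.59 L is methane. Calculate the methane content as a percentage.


CH4% = V_CH4 / V_total * 100
= 745.59 / 1364.78 * 100
= 54.6308%

54.6308%


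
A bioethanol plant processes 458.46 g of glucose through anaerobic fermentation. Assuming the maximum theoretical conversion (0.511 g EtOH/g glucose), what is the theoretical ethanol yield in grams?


Theoretical ethanol yield: m_EtOH = 0.511 * m_glucose
m_EtOH = 0.511 * 458.46 = 234.2731 g

234.2731 g


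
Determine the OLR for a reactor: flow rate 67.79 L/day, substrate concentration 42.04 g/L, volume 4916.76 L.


OLR = Q * S / V
= 67.79 * 42.04 / 4916.76
= 0.5796 g/L/day

0.5796 g/L/day


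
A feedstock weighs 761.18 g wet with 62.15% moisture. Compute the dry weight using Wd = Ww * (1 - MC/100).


Wd = Ww * (1 - MC/100)
= 761.18 * (1 - 62.15/100)
= 288.1066 g

288.1066 g


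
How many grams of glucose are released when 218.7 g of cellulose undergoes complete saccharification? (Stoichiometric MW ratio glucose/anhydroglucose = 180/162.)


glucose = cellulose * 180/162
= 218.7 * 180/162
= 243.0000 g

243.0000 g


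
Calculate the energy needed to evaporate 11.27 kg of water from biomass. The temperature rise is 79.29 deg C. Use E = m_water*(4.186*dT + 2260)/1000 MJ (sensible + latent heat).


E = m_water * (4.186 * dT + 2260) / 1000
= 11.27 * (4.186 * 79.29 + 2260) / 1000
= 29.2108 MJ

29.2108 MJ


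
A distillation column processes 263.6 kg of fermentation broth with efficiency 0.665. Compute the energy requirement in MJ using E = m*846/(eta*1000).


E = m * 846 / (eta * 1000)
= 263.6 * 846 / (0.665 * 1000)
= 335.3468 MJ

335.3468 MJ


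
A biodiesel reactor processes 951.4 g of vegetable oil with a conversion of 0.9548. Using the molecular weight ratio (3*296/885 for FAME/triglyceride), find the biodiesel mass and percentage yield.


m_FAME = oil * conv * (3 * 296 / 885) = oil * conv * (888/885)
= 951.4 * 0.9548 * 888 / 885
= 911.4760 g
Y = m_FAME / oil * 100 = conv * (888/885) * 100
= 0.9548 * 888 / 885 * 100
= 95.80%

911.4760 g FAME; Y = 95.80%


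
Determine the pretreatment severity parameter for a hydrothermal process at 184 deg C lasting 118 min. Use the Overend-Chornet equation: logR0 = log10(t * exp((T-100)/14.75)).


logR0 = log10(t * exp((T - 100) / 14.75))
= log10(118 * exp((184 - 100) / 14.75))
= 4.5452

4.5452


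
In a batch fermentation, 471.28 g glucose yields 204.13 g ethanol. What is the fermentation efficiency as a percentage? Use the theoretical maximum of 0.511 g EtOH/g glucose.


Fermentation efficiency = (actual / (0.511 * glucose)) * 100
= (204.13 / (0.511 * 471.28)) * 100
= 84.7631%

84.7631%


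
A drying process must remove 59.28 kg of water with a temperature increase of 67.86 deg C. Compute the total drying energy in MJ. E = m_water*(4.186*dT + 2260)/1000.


E = m_water * (4.186 * dT + 2260) / 1000
= 59.28 * (4.186 * 67.86 + 2260) / 1000
= 150.8120 MJ

150.8120 MJ


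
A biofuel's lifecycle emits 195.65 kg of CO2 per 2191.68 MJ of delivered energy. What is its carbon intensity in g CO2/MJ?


CI = CO2 * 1000 / E
= 195.65 * 1000 / 2191.68
= 89.2694 g CO2/MJ

89.2694 g CO2/MJ


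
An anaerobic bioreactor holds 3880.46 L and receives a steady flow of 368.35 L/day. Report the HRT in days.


HRT = V / Q
= 3880.46 / 368.35
= 10.5347 days

10.5347 days


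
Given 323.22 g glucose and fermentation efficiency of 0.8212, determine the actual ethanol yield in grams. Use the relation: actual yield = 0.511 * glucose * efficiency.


Actual ethanol: m = 0.511 * 323.22 * 0.8212
m = 135.6338 g

135.6338 g


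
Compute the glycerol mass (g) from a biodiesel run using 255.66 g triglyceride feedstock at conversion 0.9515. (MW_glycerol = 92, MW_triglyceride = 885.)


glycerol = oil * conv * (92/885)
= 255.66 * 0.9515 * 92 / 885
= 25.2881 g

25.2881 g


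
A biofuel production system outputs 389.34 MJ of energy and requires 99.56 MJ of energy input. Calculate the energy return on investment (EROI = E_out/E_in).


EROI = E_out / E_in
= 389.34 / 99.56
= 3.9106

3.9106


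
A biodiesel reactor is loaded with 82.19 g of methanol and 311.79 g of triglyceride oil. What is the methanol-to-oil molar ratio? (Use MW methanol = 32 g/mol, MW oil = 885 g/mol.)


Molar ratio = n_MeOH / n_oil = (MeOH/32) / (oil/885) = (MeOH * 885) / (32 * oil)
= (82.19 * 885) / (32 * 311.79)
= 7.2904

7.2904


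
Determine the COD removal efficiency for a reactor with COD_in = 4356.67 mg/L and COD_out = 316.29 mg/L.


eta = (COD_in - COD_out) / COD_in * 100
= (4356.67 - 316.29) / 4356.67 * 100
= 92.7401%

92.7401%


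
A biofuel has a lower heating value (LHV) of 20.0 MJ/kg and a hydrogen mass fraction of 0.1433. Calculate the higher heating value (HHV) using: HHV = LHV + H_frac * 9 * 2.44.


HHV = LHV + H_frac * 9 * 2.44
= 20.0 + 0.1433 * 9 * 2.44
= 23.1469 MJ/kg

23.1469 MJ/kg


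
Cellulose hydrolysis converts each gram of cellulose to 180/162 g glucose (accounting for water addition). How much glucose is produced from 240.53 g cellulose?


glucose = cellulose * 180/162
= 240.53 * 180/162
= 267.2556 g

267.2556 g


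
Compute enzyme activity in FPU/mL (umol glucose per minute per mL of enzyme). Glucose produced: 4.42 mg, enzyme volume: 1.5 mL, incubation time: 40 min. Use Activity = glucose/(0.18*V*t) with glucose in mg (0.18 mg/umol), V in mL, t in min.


Activity = glucose_mg / (0.18 mg/umol * V_mL * t_min)
= 4.42 / (0.18 * 1.5 * 40)
= 0.4093 FPU/mL

0.4093 FPU/mL


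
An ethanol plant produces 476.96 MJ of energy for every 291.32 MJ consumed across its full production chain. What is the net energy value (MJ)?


NEV = E_out - E_in
= 476.96 - 291.32
= 185.6400 MJ

185.6400 MJ


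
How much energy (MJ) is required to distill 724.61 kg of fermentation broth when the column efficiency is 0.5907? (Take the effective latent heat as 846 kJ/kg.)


E = m * 846 / (eta * 1000)
= 724.61 * 846 / (0.5907 * 1000)
= 1037.7858 MJ

1037.7858 MJ


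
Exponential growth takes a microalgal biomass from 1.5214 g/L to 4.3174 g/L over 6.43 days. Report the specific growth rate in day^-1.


mu = ln(X2/X1) / dt
= ln(4.3174/1.5214) / 6.43
= 0.1622 per day

0.1622 per day


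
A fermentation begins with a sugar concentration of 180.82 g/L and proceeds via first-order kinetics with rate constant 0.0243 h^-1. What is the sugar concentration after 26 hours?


S = S0 * exp(-k * t)
S = 180.82 * exp(-0.0243 * 26)
S = 96.1301 g/L

96.1301 g/L


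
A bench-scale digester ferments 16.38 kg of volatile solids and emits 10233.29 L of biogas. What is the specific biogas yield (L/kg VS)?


Y = V / VS
= 10233.29 / 16.38
= 624.7430 L/kg VS

624.7430 L/kg VS


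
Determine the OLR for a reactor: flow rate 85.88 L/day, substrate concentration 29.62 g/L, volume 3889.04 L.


OLR = Q * S / V
= 85.88 * 29.62 / 3889.04
= 0.6541 g/L/day

0.6541 g/L/day


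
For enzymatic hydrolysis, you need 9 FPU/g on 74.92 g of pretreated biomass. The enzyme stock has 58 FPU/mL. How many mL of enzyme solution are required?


V = dosage * m_sub / activity
V = 9 * 74.92 / 58
V = 11.6255 mL

11.6255 mL


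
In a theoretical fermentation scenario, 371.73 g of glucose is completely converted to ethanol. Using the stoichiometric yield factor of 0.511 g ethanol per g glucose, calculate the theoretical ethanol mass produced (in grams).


Theoretical ethanol yield: m_EtOH = 0.511 * m_glucose
m_EtOH = 0.511 * 371.73 = 189.9540 g

189.9540 g


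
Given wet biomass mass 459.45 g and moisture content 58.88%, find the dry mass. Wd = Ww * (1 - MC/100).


Wd = Ww * (1 - MC/100)
= 459.45 * (1 - 58.88/100)
= 188.9258 g

188.9258 g


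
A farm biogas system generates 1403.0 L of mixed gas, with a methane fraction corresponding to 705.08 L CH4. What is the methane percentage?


CH4% = V_CH4 / V_total * 100
= 705.08 / 1403.0 * 100
= 50.2552%

50.2552%


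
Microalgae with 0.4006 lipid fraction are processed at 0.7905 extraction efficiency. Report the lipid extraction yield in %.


Y = lipid_content * extraction_eff * 100
= 0.4006 * 0.7905 * 100
= 31.6674%

31.6674%


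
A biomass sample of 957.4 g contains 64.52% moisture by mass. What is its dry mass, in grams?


Wd = Ww * (1 - MC/100)
= 957.4 * (1 - 64.52/100)
= 339.6855 g

339.6855 g


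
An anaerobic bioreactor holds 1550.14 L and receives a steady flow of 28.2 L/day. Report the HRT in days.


HRT = V / Q
= 1550.14 / 28.2
= 54.9695 days

54.9695 days


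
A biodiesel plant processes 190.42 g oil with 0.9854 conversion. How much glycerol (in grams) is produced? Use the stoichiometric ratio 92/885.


glycerol = oil * conv * (92/885)
= 190.42 * 0.9854 * 92 / 885
= 19.5061 g

19.5061 g


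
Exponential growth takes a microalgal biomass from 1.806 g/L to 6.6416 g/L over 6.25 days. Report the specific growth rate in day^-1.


mu = ln(X2/X1) / dt
= ln(6.6416/1.806) / 6.25
= 0.2084 per day

0.2084 per day


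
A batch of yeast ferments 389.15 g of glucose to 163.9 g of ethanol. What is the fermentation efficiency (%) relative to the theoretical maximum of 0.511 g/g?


Fermentation efficiency = (actual / (0.511 * glucose)) * 100
= (163.9 / (0.511 * 389.15)) * 100
= 82.4216%

82.4216%


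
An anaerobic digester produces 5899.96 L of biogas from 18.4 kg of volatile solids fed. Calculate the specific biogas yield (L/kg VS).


Y = V / VS
= 5899.96 / 18.4
= 320.6500 L/kg VS

320.6500 L/kg VS


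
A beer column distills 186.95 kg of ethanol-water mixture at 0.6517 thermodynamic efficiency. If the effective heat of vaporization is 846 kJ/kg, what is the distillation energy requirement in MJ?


E = m * 846 / (eta * 1000)
= 186.95 * 846 / (0.6517 * 1000)
= 242.6879 MJ

242.6879 MJ


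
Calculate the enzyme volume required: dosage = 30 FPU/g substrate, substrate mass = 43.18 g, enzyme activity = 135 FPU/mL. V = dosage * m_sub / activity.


V = dosage * m_sub / activity
V = 30 * 43.18 / 135
V = 9.5956 mL

9.5956 mL


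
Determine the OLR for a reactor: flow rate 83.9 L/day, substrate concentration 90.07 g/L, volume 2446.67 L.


OLR = Q * S / V
= 83.9 * 90.07 / 2446.67
= 3.0886 g/L/day

3.0886 g/L/day


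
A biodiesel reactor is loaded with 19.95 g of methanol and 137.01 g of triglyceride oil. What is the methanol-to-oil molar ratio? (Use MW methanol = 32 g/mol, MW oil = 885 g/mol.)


Molar ratio = n_MeOH / n_oil = (MeOH/32) / (oil/885) = (MeOH * 885) / (32 * oil)
= (19.95 * 885) / (32 * 137.01)
= 4.0270

4.0270


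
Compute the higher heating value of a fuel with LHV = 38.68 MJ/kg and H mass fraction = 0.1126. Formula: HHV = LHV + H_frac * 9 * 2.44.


HHV = LHV + H_frac * 9 * 2.44
= 38.68 + 0.1126 * 9 * 2.44
= 41.1527 MJ/kg

41.1527 MJ/kg


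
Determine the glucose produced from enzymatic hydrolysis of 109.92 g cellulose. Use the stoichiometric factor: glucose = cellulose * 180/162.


glucose = cellulose * 180/162
= 109.92 * 180/162
= 122.1333 g

122.1333 g


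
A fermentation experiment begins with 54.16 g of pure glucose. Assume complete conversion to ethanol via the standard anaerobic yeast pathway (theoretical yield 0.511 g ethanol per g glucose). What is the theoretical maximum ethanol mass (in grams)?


Theoretical ethanol yield: m_EtOH = 0.511 * m_glucose
m_EtOH = 0.511 * 54.16 = 27.6758 g

27.6758 g


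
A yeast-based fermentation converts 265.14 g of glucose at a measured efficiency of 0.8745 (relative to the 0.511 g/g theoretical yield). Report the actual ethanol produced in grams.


Actual ethanol: m = 0.511 * 265.14 * 0.8745
m = 118.4830 g

118.4830 g


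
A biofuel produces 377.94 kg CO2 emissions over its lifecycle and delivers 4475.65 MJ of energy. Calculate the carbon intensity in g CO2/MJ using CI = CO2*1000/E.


CI = CO2 * 1000 / E
= 377.94 * 1000 / 4475.65
= 84.4436 g CO2/MJ

84.4436 g CO2/MJ


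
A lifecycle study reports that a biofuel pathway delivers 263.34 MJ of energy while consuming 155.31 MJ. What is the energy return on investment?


EROI = E_out / E_in
= 263.34 / 155.31
= 1.6956

1.6956


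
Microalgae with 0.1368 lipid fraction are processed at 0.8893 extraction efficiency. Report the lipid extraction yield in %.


Y = lipid_content * extraction_eff * 100
= 0.1368 * 0.8893 * 100
= 12.1656%

12.1656%


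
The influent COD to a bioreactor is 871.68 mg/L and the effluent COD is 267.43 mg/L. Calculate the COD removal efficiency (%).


eta = (COD_in - COD_out) / COD_in * 100
= (871.68 - 267.43) / 871.68 * 100
= 69.3202%

69.3202%


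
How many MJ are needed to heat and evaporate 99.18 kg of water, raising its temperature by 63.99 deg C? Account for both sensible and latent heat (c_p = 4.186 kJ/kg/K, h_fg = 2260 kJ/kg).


E = m_water * (4.186 * dT + 2260) / 1000
= 99.18 * (4.186 * 63.99 + 2260) / 1000
= 250.7134 MJ

250.7134 MJ


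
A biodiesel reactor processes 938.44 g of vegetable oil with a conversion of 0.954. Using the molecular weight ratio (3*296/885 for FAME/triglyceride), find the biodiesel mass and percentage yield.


m_FAME = oil * conv * (3 * 296 / 885) = oil * conv * (888/885)
= 938.44 * 0.954 * 888 / 885
= 898.3066 g
Y = m_FAME / oil * 100 = conv * (888/885) * 100
= 0.954 * 888 / 885 * 100
= 95.72%

898.3066 g FAME; Y = 95.72%


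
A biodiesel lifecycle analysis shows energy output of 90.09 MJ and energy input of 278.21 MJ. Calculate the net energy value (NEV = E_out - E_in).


NEV = E_out - E_in
= 90.09 - 278.21
= -188.1200 MJ

-188.1200 MJ


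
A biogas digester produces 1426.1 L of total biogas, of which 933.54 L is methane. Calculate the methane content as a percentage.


CH4% = V_CH4 / V_total * 100
= 933.54 / 1426.1 * 100
= 65.4610%

65.4610%


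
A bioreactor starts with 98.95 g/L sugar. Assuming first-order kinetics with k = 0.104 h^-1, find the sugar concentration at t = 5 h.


S = S0 * exp(-k * t)
S = 98.95 * exp(-0.104 * 5)
S = 58.8278 g/L

58.8278 g/L


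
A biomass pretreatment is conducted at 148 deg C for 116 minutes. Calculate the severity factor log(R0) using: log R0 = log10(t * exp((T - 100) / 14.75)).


logR0 = log10(t * exp((T - 100) / 14.75))
= log10(116 * exp((148 - 100) / 14.75))
= 3.4778

3.4778


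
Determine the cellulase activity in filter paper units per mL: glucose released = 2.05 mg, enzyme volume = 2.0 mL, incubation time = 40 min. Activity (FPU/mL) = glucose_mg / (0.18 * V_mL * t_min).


Activity = glucose_mg / (0.18 mg/umol * V_mL * t_min)
= 2.05 / (0.18 * 2.0 * 40)
= 0.1424 FPU/mL

0.1424 FPU/mL


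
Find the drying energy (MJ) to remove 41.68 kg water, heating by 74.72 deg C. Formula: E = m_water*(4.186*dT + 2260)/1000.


E = m_water * (4.186 * dT + 2260) / 1000
= 41.68 * (4.186 * 74.72 + 2260) / 1000
= 107.2334 MJ

107.2334 MJ


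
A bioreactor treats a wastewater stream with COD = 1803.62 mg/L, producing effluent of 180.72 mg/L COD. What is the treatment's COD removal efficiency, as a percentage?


eta = (COD_in - COD_out) / COD_in * 100
= (1803.62 - 180.72) / 1803.62 * 100
= 89.9802%

89.9802%


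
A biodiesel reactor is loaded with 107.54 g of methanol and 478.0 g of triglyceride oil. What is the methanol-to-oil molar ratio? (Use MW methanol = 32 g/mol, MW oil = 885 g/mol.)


Molar ratio = n_MeOH / n_oil = (MeOH/32) / (oil/885) = (MeOH * 885) / (32 * oil)
= (107.54 * 885) / (32 * 478.0)
= 6.2221

6.2221


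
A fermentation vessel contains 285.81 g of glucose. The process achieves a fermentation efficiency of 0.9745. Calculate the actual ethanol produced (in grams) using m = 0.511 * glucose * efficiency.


Actual ethanol: m = 0.511 * 285.81 * 0.9745
m = 142.3247 g

142.3247 g


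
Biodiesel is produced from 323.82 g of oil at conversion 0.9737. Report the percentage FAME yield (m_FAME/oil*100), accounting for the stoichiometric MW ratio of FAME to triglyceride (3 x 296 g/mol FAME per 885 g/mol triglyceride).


m_FAME = oil * conv * (3 * 296 / 885) = oil * conv * (888/885)
= 323.82 * 0.9737 * 888 / 885
= 316.3724 g
Y = m_FAME / oil * 100 = conv * (888/885) * 100
= 0.9737 * 888 / 885 * 100
= 97.70%

97.70%


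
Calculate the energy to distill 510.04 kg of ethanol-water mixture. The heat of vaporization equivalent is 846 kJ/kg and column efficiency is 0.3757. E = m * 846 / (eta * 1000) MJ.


E = m * 846 / (eta * 1000)
= 510.04 * 846 / (0.3757 * 1000)
= 1148.5064 MJ

1148.5064 MJ


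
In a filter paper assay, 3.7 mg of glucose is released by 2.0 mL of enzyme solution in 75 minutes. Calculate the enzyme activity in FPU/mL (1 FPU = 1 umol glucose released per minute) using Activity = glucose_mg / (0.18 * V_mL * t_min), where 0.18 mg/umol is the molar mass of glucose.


Activity = glucose_mg / (0.18 mg/umol * V_mL * t_min)
= 3.7 / (0.18 * 2.0 * 75)
= 0.1370 FPU/mL

0.1370 FPU/mL


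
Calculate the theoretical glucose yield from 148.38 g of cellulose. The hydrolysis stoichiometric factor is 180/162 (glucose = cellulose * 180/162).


glucose = cellulose * 180/162
= 148.38 * 180/162
= 164.8667 g

164.8667 g


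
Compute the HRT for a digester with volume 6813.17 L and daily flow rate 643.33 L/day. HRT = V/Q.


HRT = V / Q
= 6813.17 / 643.33
= 10.5905 days

10.5905 days


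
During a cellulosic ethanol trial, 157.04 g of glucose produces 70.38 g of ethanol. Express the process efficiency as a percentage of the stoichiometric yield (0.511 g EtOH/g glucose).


Fermentation efficiency = (actual / (0.511 * glucose)) * 100
= (70.38 / (0.511 * 157.04)) * 100
= 87.7037%

87.7037%


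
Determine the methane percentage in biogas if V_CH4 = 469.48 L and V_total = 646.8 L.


CH4% = V_CH4 / V_total * 100
= 469.48 / 646.8 * 100
= 72.5850%

72.5850%


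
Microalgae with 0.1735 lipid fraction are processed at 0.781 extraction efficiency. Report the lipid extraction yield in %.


Y = lipid_content * extraction_eff * 100
= 0.1735 * 0.781 * 100
= 13.5503%

13.5503%


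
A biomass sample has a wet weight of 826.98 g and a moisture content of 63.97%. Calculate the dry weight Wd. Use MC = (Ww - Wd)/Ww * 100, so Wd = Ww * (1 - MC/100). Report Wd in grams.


Wd = Ww * (1 - MC/100)
= 826.98 * (1 - 63.97/100)
= 297.9609 g

297.9609 g


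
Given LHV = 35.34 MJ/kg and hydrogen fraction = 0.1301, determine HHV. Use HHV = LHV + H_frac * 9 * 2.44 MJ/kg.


HHV = LHV + H_frac * 9 * 2.44
= 35.34 + 0.1301 * 9 * 2.44
= 38.1970 MJ/kg

38.1970 MJ/kg


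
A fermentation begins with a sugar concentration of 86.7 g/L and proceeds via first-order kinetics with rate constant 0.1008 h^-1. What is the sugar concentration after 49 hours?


S = S0 * exp(-k * t)
S = 86.7 * exp(-0.1008 * 49)
S = 0.6208 g/L

0.6208 g/L


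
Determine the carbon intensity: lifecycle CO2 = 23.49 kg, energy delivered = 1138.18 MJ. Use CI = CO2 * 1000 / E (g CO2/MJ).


CI = CO2 * 1000 / E
= 23.49 * 1000 / 1138.18
= 20.6382 g CO2/MJ

20.6382 g CO2/MJ


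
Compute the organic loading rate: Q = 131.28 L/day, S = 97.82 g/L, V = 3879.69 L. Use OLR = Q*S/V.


OLR = Q * S / V
= 131.28 * 97.82 / 3879.69
= 3.3100 g/L/day

3.3100 g/L/day


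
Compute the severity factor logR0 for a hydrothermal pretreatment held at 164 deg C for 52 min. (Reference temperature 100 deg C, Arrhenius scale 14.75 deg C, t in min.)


logR0 = log10(t * exp((T - 100) / 14.75))
= log10(52 * exp((164 - 100) / 14.75))
= 3.6004

3.6004


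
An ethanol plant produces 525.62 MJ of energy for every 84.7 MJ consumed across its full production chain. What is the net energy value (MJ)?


NEV = E_out - E_in
= 525.62 - 84.7
= 440.9200 MJ

440.9200 MJ


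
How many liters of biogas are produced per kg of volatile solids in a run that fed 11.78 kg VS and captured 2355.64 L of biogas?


Y = V / VS
= 2355.64 / 11.78
= 199.9694 L/kg VS

199.9694 L/kg VS


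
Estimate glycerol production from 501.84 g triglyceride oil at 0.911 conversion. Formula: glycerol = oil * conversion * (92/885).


glycerol = oil * conv * (92/885)
= 501.84 * 0.911 * 92 / 885
= 47.5257 g

47.5257 g


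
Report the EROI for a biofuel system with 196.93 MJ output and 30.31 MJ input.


EROI = E_out / E_in
= 196.93 / 30.31
= 6.4972

6.4972


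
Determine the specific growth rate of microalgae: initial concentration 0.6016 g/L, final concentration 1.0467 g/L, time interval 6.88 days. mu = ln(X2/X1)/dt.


mu = ln(X2/X1) / dt
= ln(1.0467/0.6016) / 6.88
= 0.0805 per day

0.0805 per day


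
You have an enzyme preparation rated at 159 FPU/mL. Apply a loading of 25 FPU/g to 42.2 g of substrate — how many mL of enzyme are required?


V = dosage * m_sub / activity
V = 25 * 42.2 / 159
V = 6.6352 mL

6.6352 mL


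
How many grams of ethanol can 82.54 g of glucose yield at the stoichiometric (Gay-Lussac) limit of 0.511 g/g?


Theoretical ethanol yield: m_EtOH = 0.511 * m_glucose
m_EtOH = 0.511 * 82.54 = 42.1779 g

42.1779 g


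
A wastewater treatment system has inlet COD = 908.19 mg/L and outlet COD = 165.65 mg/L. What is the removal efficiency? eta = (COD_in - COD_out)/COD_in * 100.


eta = (COD_in - COD_out) / COD_in * 100
= (908.19 - 165.65) / 908.19 * 100
= 81.7604%

81.7604%


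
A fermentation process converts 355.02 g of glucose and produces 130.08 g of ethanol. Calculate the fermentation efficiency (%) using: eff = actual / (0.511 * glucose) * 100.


Fermentation efficiency = (actual / (0.511 * glucose)) * 100
= (130.08 / (0.511 * 355.02)) * 100
= 71.7029%

71.7029%


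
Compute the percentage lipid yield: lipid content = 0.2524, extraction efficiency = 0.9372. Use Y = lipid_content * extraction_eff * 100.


Y = lipid_content * extraction_eff * 100
= 0.2524 * 0.9372 * 100
= 23.6549%

23.6549%


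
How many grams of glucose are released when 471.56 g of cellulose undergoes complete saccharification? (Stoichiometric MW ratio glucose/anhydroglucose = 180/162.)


glucose = cellulose * 180/162
= 471.56 * 180/162
= 523.9556 g

523.9556 g


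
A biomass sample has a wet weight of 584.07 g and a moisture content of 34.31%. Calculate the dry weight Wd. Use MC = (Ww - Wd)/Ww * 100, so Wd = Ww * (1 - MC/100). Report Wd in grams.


Wd = Ww * (1 - MC/100)
= 584.07 * (1 - 34.31/100)
= 383.6756 g

383.6756 g


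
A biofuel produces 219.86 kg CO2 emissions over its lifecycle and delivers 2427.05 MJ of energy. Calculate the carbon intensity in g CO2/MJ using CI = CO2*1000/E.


CI = CO2 * 1000 / E
= 219.86 * 1000 / 2427.05
= 90.5873 g CO2/MJ

90.5873 g CO2/MJ


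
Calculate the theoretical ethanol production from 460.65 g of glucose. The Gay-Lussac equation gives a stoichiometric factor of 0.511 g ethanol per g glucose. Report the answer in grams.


Theoretical ethanol yield: m_EtOH = 0.511 * m_glucose
m_EtOH = 0.511 * 460.65 = 235.3921 g

235.3921 g


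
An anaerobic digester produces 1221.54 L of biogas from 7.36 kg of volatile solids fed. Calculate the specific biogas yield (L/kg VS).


Y = V / VS
= 1221.54 / 7.36
= 165.9701 L/kg VS

165.9701 L/kg VS


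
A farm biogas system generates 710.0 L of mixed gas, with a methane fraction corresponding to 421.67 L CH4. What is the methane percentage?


CH4% = V_CH4 / V_total * 100
= 421.67 / 710.0 * 100
= 59.3901%

59.3901%


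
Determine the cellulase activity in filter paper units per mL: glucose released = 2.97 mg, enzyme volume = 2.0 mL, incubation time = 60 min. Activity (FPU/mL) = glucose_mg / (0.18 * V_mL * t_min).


Activity = glucose_mg / (0.18 mg/umol * V_mL * t_min)
= 2.97 / (0.18 * 2.0 * 60)
= 0.1375 FPU/mL

0.1375 FPU/mL


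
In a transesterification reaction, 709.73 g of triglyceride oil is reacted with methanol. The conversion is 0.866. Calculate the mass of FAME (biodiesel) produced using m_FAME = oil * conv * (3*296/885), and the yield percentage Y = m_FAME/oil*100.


m_FAME = oil * conv * (3 * 296 / 885) = oil * conv * (888/885)
= 709.73 * 0.866 * 888 / 885
= 616.7097 g
Y = m_FAME / oil * 100 = conv * (888/885) * 100
= 0.866 * 888 / 885 * 100
= 86.89%

616.7097 g FAME; Y = 86.89%


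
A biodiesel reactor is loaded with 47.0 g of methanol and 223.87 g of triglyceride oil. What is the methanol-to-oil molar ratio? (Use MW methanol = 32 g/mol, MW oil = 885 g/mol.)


Molar ratio = n_MeOH / n_oil = (MeOH/32) / (oil/885) = (MeOH * 885) / (32 * oil)
= (47.0 * 885) / (32 * 223.87)
= 5.8062

5.8062


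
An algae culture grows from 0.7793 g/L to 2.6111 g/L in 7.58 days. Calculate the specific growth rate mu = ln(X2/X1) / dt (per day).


mu = ln(X2/X1) / dt
= ln(2.6111/0.7793) / 7.58
= 0.1595 per day

0.1595 per day


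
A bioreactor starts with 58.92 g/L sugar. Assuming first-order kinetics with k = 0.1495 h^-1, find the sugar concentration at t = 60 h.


S = S0 * exp(-k * t)
S = 58.92 * exp(-0.1495 * 60)
S = 0.0075 g/L

0.0075 g/L


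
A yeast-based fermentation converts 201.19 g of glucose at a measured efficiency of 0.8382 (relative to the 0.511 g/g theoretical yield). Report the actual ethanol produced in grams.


Actual ethanol: m = 0.511 * 201.19 * 0.8382
m = 86.1737 g

86.1737 g


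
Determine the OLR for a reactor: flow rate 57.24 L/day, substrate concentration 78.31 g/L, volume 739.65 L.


OLR = Q * S / V
= 57.24 * 78.31 / 739.65
= 6.0603 g/L/day

6.0603 g/L/day


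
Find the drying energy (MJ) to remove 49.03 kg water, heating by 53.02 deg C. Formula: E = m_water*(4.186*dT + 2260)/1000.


E = m_water * (4.186 * dT + 2260) / 1000
= 49.03 * (4.186 * 53.02 + 2260) / 1000
= 121.6896 MJ

121.6896 MJ


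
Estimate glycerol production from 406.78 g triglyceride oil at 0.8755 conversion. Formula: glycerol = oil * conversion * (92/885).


glycerol = oil * conv * (92/885)
= 406.78 * 0.8755 * 92 / 885
= 37.0220 g

37.0220 g


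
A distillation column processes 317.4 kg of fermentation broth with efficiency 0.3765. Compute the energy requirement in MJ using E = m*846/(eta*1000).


E = m * 846 / (eta * 1000)
= 317.4 * 846 / (0.3765 * 1000)
= 713.2016 MJ

713.2016 MJ


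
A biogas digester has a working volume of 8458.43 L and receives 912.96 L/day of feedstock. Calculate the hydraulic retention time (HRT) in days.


HRT = V / Q
= 8458.43 / 912.96
= 9.2648 days

9.2648 days


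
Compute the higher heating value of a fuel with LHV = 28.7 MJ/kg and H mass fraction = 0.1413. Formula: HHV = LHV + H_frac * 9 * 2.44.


HHV = LHV + H_frac * 9 * 2.44
= 28.7 + 0.1413 * 9 * 2.44
= 31.8029 MJ/kg

31.8029 MJ/kg


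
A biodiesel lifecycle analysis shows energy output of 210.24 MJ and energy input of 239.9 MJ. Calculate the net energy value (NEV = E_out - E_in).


NEV = E_out - E_in
= 210.24 - 239.9
= -29.6600 MJ

-29.6600 MJ


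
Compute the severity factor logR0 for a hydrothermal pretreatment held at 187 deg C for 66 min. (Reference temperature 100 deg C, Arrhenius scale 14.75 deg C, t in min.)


logR0 = log10(t * exp((T - 100) / 14.75))
= log10(66 * exp((187 - 100) / 14.75))
= 4.3811

4.3811


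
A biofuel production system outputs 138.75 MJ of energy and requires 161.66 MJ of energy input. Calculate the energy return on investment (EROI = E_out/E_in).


EROI = E_out / E_in
= 138.75 / 161.66
= 0.8583

0.8583


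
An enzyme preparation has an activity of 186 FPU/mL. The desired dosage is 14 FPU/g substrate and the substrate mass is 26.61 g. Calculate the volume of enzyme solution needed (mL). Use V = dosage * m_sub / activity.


V = dosage * m_sub / activity
V = 14 * 26.61 / 186
V = 2.0029 mL

2.0029 mL


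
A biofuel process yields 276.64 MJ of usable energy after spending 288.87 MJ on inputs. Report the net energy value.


NEV = E_out - E_in
= 276.64 - 288.87
= -12.2300 MJ

-12.2300 MJ


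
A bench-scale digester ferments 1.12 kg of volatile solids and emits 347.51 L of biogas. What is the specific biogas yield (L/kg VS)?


Y = V / VS
= 347.51 / 1.12
= 310.2768 L/kg VS

310.2768 L/kg VS


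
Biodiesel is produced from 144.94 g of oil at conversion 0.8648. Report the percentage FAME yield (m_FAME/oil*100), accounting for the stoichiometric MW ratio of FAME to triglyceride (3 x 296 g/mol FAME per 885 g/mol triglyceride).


m_FAME = oil * conv * (3 * 296 / 885) = oil * conv * (888/885)
= 144.94 * 0.8648 * 888 / 885
= 125.7690 g
Y = m_FAME / oil * 100 = conv * (888/885) * 100
= 0.8648 * 888 / 885 * 100
= 86.77%

86.77%


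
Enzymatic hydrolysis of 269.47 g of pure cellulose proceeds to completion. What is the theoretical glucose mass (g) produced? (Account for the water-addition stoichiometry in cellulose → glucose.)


glucose = cellulose * 180/162
= 269.47 * 180/162
= 299.4111 g

299.4111 g


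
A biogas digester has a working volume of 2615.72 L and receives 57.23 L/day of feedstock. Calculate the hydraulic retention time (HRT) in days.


HRT = V / Q
= 2615.72 / 57.23
= 45.7054 days

45.7054 days
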